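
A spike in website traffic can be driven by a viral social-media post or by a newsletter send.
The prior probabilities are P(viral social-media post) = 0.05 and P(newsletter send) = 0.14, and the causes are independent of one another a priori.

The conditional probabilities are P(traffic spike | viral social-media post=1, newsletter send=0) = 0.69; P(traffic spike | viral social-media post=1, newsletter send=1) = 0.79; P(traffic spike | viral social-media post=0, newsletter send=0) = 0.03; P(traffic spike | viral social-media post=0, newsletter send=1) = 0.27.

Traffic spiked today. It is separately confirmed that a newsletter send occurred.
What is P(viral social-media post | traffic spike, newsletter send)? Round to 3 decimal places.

P(viral social-media post | traffic spike, newsletter send) ≈ 0.133

P(traffic spike | newsletter send) = 0.27*0.95 + 0.79*0.05 = 0.256500 + 0.039500 = 0.296000
Of this, 0.039500 comes from 0.79*0.05 (the viral social-media post=true cases).
Hence the posterior is 0.039500/0.296000 ≈ 0.133.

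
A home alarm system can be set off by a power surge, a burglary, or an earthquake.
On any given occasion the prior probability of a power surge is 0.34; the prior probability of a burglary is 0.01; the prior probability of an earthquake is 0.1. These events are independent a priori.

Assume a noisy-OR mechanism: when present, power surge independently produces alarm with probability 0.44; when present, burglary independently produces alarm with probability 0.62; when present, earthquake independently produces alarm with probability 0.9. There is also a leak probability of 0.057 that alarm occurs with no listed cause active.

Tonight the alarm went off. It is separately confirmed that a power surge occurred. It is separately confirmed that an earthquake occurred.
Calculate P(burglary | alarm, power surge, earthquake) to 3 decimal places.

P(burglary | alarm, power surge, earthquake) ≈ 0.010

Under noisy-OR, P(alarm | causes) = 1 − (1−0.057)·∏(1−qᵢ) over the active causes.
By total probability over both values of burglary:
  P(alarm | power surge, earthquake) = 0.947192*0.99 + 0.979933*0.01
        = 0.937720 + 0.009799 = 0.947519
The terms with burglary present sum to 0.009799, so
  P(burglary | alarm, power surge, earthquake) = 0.009799 / 0.947519 ≈ 0.010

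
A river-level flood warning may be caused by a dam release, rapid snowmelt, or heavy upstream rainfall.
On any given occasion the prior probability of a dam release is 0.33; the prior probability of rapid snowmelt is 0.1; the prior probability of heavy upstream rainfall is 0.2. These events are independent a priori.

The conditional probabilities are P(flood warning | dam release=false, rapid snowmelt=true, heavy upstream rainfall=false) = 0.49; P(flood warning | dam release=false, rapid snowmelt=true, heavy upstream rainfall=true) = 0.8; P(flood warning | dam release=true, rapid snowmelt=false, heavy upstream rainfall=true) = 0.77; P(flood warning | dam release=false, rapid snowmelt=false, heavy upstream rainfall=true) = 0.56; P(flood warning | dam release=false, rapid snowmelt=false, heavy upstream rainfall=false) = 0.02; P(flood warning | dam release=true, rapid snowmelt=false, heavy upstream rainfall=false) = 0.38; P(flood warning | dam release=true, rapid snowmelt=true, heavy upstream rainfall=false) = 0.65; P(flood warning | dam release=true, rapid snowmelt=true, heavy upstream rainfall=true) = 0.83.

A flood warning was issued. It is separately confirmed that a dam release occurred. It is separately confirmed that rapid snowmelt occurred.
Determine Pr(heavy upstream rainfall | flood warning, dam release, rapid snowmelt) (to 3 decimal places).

Pr(heavy upstream rainfall | flood warning, dam release, rapid snowmelt) ≈ 0.242

P(flood warning | dam release, rapid snowmelt) = 0.65×0.8 + 0.83×0.2 = 0.520000 + 0.166000 = 0.686000
The heavy upstream rainfall-present share is 0.83×0.2 = 0.166000.
So P(heavy upstream rainfall | flood warning, dam release, rapid snowmelt) = 0.166000/0.686000 ≈ 0.242.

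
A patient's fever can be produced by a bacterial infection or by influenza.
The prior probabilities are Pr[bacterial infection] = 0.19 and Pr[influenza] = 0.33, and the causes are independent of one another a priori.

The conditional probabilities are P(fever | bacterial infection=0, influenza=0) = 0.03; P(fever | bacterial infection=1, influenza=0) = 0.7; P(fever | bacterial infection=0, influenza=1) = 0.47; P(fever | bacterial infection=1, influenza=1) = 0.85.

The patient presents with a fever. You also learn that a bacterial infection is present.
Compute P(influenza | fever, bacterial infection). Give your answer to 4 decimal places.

Numerator (weight on configurations with influenza): 0.85*0.33 = 0.280500
Denominator P(fever | bacterial infection): 0.7*0.67 + 0.85*0.33 = 0.749500
Posterior = 0.280500 / 0.749500 ≈ 0.3742

P(influenza | fever, bacterial infection) ≈ 0.3742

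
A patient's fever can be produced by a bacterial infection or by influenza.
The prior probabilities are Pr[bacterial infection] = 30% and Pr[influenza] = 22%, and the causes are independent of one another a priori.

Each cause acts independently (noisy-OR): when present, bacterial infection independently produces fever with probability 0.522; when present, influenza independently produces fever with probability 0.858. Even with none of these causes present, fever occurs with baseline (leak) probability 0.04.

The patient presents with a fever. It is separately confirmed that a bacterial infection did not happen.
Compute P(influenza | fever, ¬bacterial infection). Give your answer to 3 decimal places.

P(influenza | fever, ¬bacterial infection) ≈ 0.859

Under noisy-OR, P(fever | causes) = 1 − (1−0.04)·∏(1−qᵢ) over the active causes.
P(fever | ¬bacterial infection) = 0.04*0.78 + 0.86368*0.22 = 0.031200 + 0.190010 = 0.221210
Restricting to configurations with influenza present: 0.86368*0.22 = 0.190010.
Hence the posterior is 0.190010/0.221210 ≈ 0.859.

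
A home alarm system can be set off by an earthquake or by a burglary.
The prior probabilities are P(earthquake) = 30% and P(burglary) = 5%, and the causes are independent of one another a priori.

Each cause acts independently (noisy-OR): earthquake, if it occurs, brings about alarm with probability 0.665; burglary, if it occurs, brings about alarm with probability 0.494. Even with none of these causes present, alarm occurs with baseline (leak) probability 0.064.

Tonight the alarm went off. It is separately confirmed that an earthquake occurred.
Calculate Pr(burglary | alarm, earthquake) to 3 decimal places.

Pr(burglary | alarm, earthquake) ≈ 0.061

Under noisy-OR, P(alarm | causes) = 1 − (1−0.064)·∏(1−qᵢ) over the active causes.
Sum P(alarm|·) weighted by the priors over both values of burglary:
  P(alarm | earthquake) = 0.68644×0.95 + 0.841339×0.05
        = 0.652118 + 0.042067 = 0.694185
Keeping only the burglary-present terms gives 0.042067, so
  P(burglary | alarm, earthquake) = 0.042067 / 0.694185 ≈ 0.061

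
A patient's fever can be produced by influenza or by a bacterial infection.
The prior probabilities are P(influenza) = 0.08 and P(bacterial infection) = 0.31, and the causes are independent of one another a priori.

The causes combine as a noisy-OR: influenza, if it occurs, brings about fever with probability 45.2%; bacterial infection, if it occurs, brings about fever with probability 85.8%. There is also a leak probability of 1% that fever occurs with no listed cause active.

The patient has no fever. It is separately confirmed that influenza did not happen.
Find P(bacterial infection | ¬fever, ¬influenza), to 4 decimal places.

Under noisy-OR, P(fever | causes) = 1 − (1−0.01)·∏(1−qᵢ) over the active causes.
P(¬fever | ¬influenza) = 0.99*0.69 + 0.14058*0.31 = 0.683100 + 0.043580 = 0.726680
The bacterial infection-present share is 0.14058*0.31 = 0.043580.
So P(bacterial infection | ¬fever, ¬influenza) = 0.043580/0.726680 ≈ 0.0600.

P(bacterial infection | ¬fever, ¬influenza) ≈ 0.0600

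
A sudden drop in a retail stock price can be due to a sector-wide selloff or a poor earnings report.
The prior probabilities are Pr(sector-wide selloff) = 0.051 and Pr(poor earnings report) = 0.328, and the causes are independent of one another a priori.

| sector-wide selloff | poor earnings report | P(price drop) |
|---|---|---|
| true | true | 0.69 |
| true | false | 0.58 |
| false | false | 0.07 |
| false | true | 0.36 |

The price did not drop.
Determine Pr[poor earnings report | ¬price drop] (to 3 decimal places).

Weight on poor earnings report=true, given the evidence: 0.199214 + 0.005186 = 0.204400
Denominator P(¬price drop): 0.93*0.949*0.672 + 0.64*0.949*0.328 + 0.42*0.051*0.672 + 0.31*0.051*0.328 = 0.811881
Posterior = 0.204400 / 0.811881 ≈ 0.252

Pr[poor earnings report | ¬price drop] ≈ 0.252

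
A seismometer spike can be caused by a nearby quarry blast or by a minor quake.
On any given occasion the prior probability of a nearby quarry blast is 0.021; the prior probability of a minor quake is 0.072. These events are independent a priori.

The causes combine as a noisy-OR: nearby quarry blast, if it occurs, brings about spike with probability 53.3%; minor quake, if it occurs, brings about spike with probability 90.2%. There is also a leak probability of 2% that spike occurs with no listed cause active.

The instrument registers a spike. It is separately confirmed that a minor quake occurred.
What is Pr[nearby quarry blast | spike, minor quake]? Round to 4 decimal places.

Under noisy-OR, P(spike | causes) = 1 − (1−0.02)·∏(1−qᵢ) over the active causes.
P(spike | minor quake) = 0.90396*0.979 + 0.955149*0.021 = 0.884977 + 0.020058 = 0.905035
Restricting to configurations with nearby quarry blast present: 0.955149*0.021 = 0.020058.
Hence the posterior is 0.020058/0.905035 ≈ 0.0222.

Pr[nearby quarry blast | spike, minor quake] ≈ 0.0222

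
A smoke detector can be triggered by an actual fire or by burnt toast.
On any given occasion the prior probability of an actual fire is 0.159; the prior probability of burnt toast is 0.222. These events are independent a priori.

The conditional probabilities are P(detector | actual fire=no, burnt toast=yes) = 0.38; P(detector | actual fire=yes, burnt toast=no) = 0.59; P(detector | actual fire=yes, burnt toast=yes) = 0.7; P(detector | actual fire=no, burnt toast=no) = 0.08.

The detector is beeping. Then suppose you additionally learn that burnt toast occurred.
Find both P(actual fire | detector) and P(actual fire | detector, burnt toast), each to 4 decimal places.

P(actual fire | detector) ≈ 0.4421; P(actual fire | detector, burnt toast) ≈ 0.2583

Numerator (weight on configurations with actual fire): 0.072984 + 0.024709 = 0.097693
Denominator P(detector): 0.08·0.841·0.778 + 0.38·0.841·0.222 + 0.59·0.159·0.778 + 0.7·0.159·0.222 = 0.220984
Posterior = 0.097693 / 0.220984 ≈ 0.4421

With the extra evidence:
Sum P(detector|·) weighted by the priors over both values of actual fire:
  P(detector | burnt toast) = 0.38·0.841 + 0.7·0.159
        = 0.319580 + 0.111300 = 0.430880
The terms with actual fire present sum to 0.111300, so
  P(actual fire | detector, burnt toast) = 0.111300 / 0.430880 ≈ 0.2583
Conditioning on burnt toast lowers the posterior on actual fire: the classic explaining-away effect in a common-effect structure.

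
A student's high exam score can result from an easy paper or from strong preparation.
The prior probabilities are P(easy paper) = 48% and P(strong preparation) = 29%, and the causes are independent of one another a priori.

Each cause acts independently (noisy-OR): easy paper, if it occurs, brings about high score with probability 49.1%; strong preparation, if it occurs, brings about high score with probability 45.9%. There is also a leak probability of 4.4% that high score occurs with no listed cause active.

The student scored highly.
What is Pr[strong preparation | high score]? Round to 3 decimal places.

Pr[strong preparation | high score] ≈ 0.478

Under noisy-OR, P(high score | causes) = 1 − (1−0.044)·∏(1−qᵢ) over the active causes.
By total probability over the 4 (easy paper, strong preparation) configurations:
  P(high score) = 0.044×0.52×0.71 + 0.482804×0.52×0.29 + 0.513396×0.48×0.71 + 0.736747×0.48×0.29
        = 0.016245 + 0.072807 + 0.174965 + 0.102555 = 0.366572
Configurations with strong preparation contribute 0.175362, so
  P(strong preparation | high score) = 0.175362 / 0.366572 ≈ 0.478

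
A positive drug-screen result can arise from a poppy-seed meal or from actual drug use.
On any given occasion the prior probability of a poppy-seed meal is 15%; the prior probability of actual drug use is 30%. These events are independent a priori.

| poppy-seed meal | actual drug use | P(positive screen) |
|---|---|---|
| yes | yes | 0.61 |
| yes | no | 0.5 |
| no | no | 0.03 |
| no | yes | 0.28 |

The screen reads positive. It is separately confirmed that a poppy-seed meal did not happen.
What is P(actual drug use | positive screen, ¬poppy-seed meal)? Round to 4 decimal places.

P(actual drug use | positive screen, ¬poppy-seed meal) ≈ 0.8000

P(positive screen | ¬poppy-seed meal) = 0.03·0.7 + 0.28·0.3 = 0.021000 + 0.084000 = 0.105000
The actual drug use-present share is 0.28·0.3 = 0.084000.
Hence the posterior is 0.084000/0.105000 ≈ 0.8000.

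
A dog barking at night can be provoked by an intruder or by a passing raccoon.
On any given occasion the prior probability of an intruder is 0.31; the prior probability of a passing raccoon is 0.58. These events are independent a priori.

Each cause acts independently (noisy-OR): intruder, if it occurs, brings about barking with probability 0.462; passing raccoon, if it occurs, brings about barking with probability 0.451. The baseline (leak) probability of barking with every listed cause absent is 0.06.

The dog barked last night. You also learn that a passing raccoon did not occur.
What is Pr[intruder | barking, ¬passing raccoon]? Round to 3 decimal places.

Pr[intruder | barking, ¬passing raccoon] ≈ 0.787

Under noisy-OR, P(barking | causes) = 1 − (1−0.06)·∏(1−qᵢ) over the active causes.
P(barking | ¬passing raccoon) = 0.06*0.69 + 0.49428*0.31 = 0.041400 + 0.153227 = 0.194627
Restricting to configurations with intruder present: 0.49428*0.31 = 0.153227.
So P(intruder | barking, ¬passing raccoon) = 0.153227/0.194627 ≈ 0.787.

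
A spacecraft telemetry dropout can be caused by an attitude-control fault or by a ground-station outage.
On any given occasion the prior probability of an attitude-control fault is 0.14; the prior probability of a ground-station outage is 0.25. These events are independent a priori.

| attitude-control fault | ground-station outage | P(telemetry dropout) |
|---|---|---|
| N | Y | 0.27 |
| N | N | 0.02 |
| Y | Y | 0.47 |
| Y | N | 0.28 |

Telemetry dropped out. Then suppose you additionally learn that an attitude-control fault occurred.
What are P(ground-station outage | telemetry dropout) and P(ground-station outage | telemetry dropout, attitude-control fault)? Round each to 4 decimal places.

For the numerator, keep only ground-station outage=true terms: 0.058050 + 0.016450 = 0.074500
The normalizing constant is 0.02·0.86·0.75 + 0.27·0.86·0.25 + 0.28·0.14·0.75 + 0.47·0.14·0.25 = 0.116800
P(ground-station outage | telemetry dropout) = 0.074500/0.116800 ≈ 0.6378

With the extra evidence:
Enumerate both values of ground-station outage and weight by the priors:
  P(telemetry dropout | attitude-control fault) = 0.28·0.75 + 0.47·0.25
        = 0.210000 + 0.117500 = 0.327500
Configurations with ground-station outage contribute 0.117500, so
  P(ground-station outage | telemetry dropout, attitude-control fault) = 0.117500 / 0.327500 ≈ 0.3588
— attitude-control fault explains away the evidence for ground-station outage.

P(ground-station outage | telemetry dropout) ≈ 0.6378; P(ground-station outage | telemetry dropout, attitude-control fault) ≈ 0.3588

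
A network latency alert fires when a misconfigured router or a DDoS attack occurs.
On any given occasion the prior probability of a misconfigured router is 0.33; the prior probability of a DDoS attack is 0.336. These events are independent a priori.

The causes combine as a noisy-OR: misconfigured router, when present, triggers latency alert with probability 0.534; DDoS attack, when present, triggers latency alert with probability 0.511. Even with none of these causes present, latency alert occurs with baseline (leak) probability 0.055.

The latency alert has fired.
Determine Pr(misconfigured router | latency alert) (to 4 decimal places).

Under noisy-OR, P(latency alert | causes) = 1 − (1−0.055)·∏(1−qᵢ) over the active causes.
P(latency alert) = 0.055×0.67×0.664 + 0.537895×0.67×0.336 + 0.55963×0.33×0.664 + 0.784659×0.33×0.336 = 0.024468 + 0.121091 + 0.122626 + 0.087003 = 0.355188
Of this, 0.209629 comes from 0.122626 + 0.087003 (the misconfigured router=true cases).
Hence the posterior is 0.209629/0.355188 ≈ 0.5902.

Pr(misconfigured router | latency alert) ≈ 0.5902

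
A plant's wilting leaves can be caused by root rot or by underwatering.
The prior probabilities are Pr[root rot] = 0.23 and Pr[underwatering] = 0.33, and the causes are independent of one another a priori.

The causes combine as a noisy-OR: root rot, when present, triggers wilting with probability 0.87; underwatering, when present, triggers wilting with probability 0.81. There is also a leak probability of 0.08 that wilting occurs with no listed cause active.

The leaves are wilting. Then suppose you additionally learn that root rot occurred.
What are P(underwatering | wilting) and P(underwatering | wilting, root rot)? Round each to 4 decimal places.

Under noisy-OR, P(wilting | causes) = 1 − (1−0.08)·∏(1−qᵢ) over the active causes.
Numerator (weight on configurations with underwatering): 0.209683 + 0.074175 = 0.283858
The normalizing constant is 0.08×0.77×0.67 + 0.8252×0.77×0.33 + 0.8804×0.23×0.67 + 0.977276×0.23×0.33 = 0.460800
P(underwatering | wilting) = 0.283858/0.460800 ≈ 0.6160

Now condition on the additional information:
By total probability over both values of underwatering:
  P(wilting | root rot) = 0.8804×0.67 + 0.977276×0.33
        = 0.589868 + 0.322501 = 0.912369
The terms with underwatering present sum to 0.322501, so
  P(underwatering | wilting, root rot) = 0.322501 / 0.912369 ≈ 0.3535
This is intercausal reasoning (explaining away): once root rot accounts for the wilting, underwatering becomes less likely.

P(underwatering | wilting) ≈ 0.6160; P(underwatering | wilting, root rot) ≈ 0.3535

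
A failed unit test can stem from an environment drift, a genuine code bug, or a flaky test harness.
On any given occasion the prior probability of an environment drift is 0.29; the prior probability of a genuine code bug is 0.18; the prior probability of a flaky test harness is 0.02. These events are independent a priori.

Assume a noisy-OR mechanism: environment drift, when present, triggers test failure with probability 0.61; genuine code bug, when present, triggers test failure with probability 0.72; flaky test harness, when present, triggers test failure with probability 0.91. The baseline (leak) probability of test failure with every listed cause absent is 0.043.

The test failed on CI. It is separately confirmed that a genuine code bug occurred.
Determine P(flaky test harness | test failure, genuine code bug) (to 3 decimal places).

P(flaky test harness | test failure, genuine code bug) ≈ 0.025

Under noisy-OR, P(test failure | causes) = 1 − (1−0.043)·∏(1−qᵢ) over the active causes.
P(test failure | genuine code bug) = 0.73204×0.71×0.98 + 0.975884×0.71×0.02 + 0.895496×0.29×0.98 + 0.990595×0.29×0.02 = 0.509353 + 0.013858 + 0.254500 + 0.005745 = 0.783456
Restricting to configurations with flaky test harness present: 0.013858 + 0.005745 = 0.019603.
So P(flaky test harness | test failure, genuine code bug) = 0.019603/0.783456 ≈ 0.025.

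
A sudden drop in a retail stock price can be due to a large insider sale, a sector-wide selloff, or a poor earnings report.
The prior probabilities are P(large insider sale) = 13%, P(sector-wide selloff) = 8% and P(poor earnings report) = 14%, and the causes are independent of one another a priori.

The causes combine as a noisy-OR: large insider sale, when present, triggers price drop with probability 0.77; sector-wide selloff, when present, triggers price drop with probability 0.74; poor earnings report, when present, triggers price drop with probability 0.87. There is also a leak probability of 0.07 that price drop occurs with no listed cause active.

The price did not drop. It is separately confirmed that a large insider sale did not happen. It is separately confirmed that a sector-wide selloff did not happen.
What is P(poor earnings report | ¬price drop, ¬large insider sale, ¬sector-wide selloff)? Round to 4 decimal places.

P(poor earnings report | ¬price drop, ¬large insider sale, ¬sector-wide selloff) ≈ 0.0207

Under noisy-OR, P(price drop | causes) = 1 − (1−0.07)·∏(1−qᵢ) over the active causes.
Numerator (weight on configurations with poor earnings report): 0.1209×0.14 = 0.016926
The normalizing constant is 0.93×0.86 + 0.1209×0.14 = 0.816726
Posterior = 0.016926 / 0.816726 ≈ 0.0207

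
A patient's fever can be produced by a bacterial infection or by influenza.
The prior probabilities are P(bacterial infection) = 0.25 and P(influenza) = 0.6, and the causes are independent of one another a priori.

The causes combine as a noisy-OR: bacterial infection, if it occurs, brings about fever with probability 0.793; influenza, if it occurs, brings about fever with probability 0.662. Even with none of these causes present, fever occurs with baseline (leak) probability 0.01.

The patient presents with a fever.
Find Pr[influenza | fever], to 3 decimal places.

Under noisy-OR, P(fever | causes) = 1 − (1−0.01)·∏(1−qᵢ) over the active causes.
Enumerate the 4 (bacterial infection, influenza) configurations and weight by the priors:
  P(fever) = 0.01·0.75·0.4 + 0.66538·0.75·0.6 + 0.79507·0.25·0.4 + 0.930734·0.25·0.6
        = 0.003000 + 0.299421 + 0.079507 + 0.139610 = 0.521538
Configurations with influenza contribute 0.439031, so
  P(influenza | fever) = 0.439031 / 0.521538 ≈ 0.842

Pr[influenza | fever] ≈ 0.842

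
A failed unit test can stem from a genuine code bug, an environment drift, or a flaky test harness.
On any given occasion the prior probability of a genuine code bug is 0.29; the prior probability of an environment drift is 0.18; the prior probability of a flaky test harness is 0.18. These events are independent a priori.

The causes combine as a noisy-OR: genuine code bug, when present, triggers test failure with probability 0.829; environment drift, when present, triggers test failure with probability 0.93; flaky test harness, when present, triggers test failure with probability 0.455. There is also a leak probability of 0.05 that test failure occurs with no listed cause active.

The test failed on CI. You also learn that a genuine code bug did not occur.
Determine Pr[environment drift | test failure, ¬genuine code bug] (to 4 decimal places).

Under noisy-OR, P(test failure | causes) = 1 − (1−0.05)·∏(1−qᵢ) over the active causes.
Numerator (weight on configurations with environment drift): 0.137785 + 0.031226 = 0.169011
Denominator P(test failure | ¬genuine code bug): 0.05*0.82*0.82 + 0.48225*0.82*0.18 + 0.9335*0.18*0.82 + 0.963758*0.18*0.18 = 0.273811
Posterior = 0.169011 / 0.273811 ≈ 0.6173

Pr[environment drift | test failure, ¬genuine code bug] ≈ 0.6173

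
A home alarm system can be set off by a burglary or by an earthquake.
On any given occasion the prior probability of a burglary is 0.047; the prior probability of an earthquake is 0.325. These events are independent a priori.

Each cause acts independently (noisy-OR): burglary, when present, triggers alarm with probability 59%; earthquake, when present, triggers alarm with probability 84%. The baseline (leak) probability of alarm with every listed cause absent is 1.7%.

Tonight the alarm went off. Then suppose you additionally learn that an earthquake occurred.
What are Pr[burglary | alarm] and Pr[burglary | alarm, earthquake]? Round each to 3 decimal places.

Under noisy-OR, P(alarm | causes) = 1 − (1−0.017)·∏(1−qᵢ) over the active causes.
By total probability over the 4 (burglary, earthquake) configurations:
  P(alarm) = 0.017*0.953*0.675 + 0.84272*0.953*0.325 + 0.59697*0.047*0.675 + 0.935515*0.047*0.325
        = 0.010936 + 0.261011 + 0.018939 + 0.014290 = 0.305176
Keeping only the burglary-present terms gives 0.033229, so
  P(burglary | alarm) = 0.033229 / 0.305176 ≈ 0.109

Now condition on the additional information:
P(alarm | earthquake) = 0.84272*0.953 + 0.935515*0.047 = 0.803112 + 0.043969 = 0.847081
Restricting to configurations with burglary present: 0.935515*0.047 = 0.043969.
Hence the posterior is 0.043969/0.847081 ≈ 0.052.
— earthquake explains away the evidence for burglary.

Pr[burglary | alarm] ≈ 0.109; Pr[burglary | alarm, earthquake] ≈ 0.052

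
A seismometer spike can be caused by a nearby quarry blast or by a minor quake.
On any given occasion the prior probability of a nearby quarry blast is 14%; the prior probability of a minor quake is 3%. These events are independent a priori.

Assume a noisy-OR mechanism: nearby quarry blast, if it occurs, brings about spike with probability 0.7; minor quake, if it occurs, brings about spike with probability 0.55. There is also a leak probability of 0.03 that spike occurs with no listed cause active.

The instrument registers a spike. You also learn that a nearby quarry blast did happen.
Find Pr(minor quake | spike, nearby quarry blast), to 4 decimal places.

Pr(minor quake | spike, nearby quarry blast) ≈ 0.0365

Under noisy-OR, P(spike | causes) = 1 − (1−0.03)·∏(1−qᵢ) over the active causes.
By total probability over both values of minor quake:
  P(spike | nearby quarry blast) = 0.709×0.97 + 0.86905×0.03
        = 0.687730 + 0.026071 = 0.713801
Keeping only the minor quake-present terms gives 0.026071, so
  P(minor quake | spike, nearby quarry blast) = 0.026071 / 0.713801 ≈ 0.0365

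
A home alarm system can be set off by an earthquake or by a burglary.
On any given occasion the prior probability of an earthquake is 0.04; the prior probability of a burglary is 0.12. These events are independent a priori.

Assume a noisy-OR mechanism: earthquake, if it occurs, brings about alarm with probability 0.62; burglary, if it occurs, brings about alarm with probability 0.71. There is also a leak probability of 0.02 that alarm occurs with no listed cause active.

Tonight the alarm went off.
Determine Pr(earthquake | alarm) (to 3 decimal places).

Under noisy-OR, P(alarm | causes) = 1 − (1−0.02)·∏(1−qᵢ) over the active causes.
Sum P(alarm|·) weighted by the priors over the 4 (earthquake, burglary) configurations:
  P(alarm) = 0.02·0.96·0.88 + 0.7158·0.96·0.12 + 0.6276·0.04·0.88 + 0.892004·0.04·0.12
        = 0.016896 + 0.082460 + 0.022092 + 0.004282 = 0.125730
Keeping only the earthquake-present terms gives 0.026374, so
  P(earthquake | alarm) = 0.026374 / 0.125730 ≈ 0.210

Pr(earthquake | alarm) ≈ 0.210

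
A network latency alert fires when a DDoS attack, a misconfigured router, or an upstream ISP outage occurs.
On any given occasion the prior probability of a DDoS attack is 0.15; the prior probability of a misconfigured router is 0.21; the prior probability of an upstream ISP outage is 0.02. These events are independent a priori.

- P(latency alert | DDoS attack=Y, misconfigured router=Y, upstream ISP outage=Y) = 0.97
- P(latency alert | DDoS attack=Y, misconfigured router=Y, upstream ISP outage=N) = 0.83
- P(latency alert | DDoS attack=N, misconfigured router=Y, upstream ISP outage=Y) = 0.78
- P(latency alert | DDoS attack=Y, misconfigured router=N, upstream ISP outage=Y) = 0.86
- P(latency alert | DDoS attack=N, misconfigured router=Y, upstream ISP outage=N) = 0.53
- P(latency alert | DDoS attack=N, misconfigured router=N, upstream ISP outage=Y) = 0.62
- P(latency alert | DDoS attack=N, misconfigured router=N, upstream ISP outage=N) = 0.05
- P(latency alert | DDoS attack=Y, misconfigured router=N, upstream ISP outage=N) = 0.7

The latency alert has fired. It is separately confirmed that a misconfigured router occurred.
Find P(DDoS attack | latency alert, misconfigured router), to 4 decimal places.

P(DDoS attack | latency alert, misconfigured router) ≈ 0.2155

Enumerate the 4 (DDoS attack, upstream ISP outage) configurations and weight by the priors:
  P(latency alert | misconfigured router) = 0.53×0.85×0.98 + 0.78×0.85×0.02 + 0.83×0.15×0.98 + 0.97×0.15×0.02
        = 0.441490 + 0.013260 + 0.122010 + 0.002910 = 0.579670
Keeping only the DDoS attack-present terms gives 0.124920, so
  P(DDoS attack | latency alert, misconfigured router) = 0.124920 / 0.579670 ≈ 0.2155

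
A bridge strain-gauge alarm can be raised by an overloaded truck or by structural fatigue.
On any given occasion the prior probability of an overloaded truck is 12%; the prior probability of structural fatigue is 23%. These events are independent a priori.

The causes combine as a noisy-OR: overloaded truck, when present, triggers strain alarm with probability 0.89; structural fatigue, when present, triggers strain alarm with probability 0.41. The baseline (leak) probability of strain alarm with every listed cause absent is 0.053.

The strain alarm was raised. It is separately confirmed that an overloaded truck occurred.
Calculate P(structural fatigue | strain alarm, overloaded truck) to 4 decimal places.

Under noisy-OR, P(strain alarm | causes) = 1 − (1−0.053)·∏(1−qᵢ) over the active causes.
P(strain alarm | overloaded truck) = 0.89583×0.77 + 0.93854×0.23 = 0.689789 + 0.215864 = 0.905653
The structural fatigue-present share is 0.93854×0.23 = 0.215864.
So P(structural fatigue | strain alarm, overloaded truck) = 0.215864/0.905653 ≈ 0.2384.

P(structural fatigue | strain alarm, overloaded truck) ≈ 0.2384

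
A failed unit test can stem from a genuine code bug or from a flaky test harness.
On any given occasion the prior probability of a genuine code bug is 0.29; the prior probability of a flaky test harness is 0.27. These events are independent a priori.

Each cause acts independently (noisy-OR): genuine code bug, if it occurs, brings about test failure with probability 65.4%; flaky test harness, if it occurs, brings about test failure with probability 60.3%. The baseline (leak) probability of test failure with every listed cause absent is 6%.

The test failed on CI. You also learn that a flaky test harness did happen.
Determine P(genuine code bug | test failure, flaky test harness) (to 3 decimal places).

Under noisy-OR, P(test failure | causes) = 1 − (1−0.06)·∏(1−qᵢ) over the active causes.
Numerator (weight on configurations with genuine code bug): 0.87088*0.29 = 0.252555
The normalizing constant is 0.62682*0.71 + 0.87088*0.29 = 0.697597
P(genuine code bug | test failure, flaky test harness) = 0.252555/0.697597 ≈ 0.362

P(genuine code bug | test failure, flaky test harness) ≈ 0.362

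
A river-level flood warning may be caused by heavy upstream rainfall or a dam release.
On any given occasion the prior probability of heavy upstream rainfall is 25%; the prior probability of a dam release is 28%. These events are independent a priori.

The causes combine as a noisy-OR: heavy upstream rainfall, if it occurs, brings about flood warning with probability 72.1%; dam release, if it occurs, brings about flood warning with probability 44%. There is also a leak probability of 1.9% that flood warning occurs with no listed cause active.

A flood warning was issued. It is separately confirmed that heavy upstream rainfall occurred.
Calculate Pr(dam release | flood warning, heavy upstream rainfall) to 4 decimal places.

Under noisy-OR, P(flood warning | causes) = 1 − (1−0.019)·∏(1−qᵢ) over the active causes.
P(flood warning | heavy upstream rainfall) = 0.726301·0.72 + 0.846729·0.28 = 0.522937 + 0.237084 = 0.760021
The dam release-present share is 0.846729·0.28 = 0.237084.
So P(dam release | flood warning, heavy upstream rainfall) = 0.237084/0.760021 ≈ 0.3119.

Pr(dam release | flood warning, heavy upstream rainfall) ≈ 0.3119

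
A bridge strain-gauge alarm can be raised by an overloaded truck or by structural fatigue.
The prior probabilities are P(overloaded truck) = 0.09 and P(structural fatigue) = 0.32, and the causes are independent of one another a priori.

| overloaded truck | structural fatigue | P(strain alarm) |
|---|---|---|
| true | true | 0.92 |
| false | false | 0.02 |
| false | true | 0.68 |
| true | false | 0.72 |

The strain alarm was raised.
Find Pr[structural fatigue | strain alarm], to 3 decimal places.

For the numerator, keep only structural fatigue=true terms: 0.198016 + 0.026496 = 0.224512
Normalizer over all consistent configurations: 0.02×0.91×0.68 + 0.68×0.91×0.32 + 0.72×0.09×0.68 + 0.92×0.09×0.32 = 0.280952
P(structural fatigue | strain alarm) = 0.224512/0.280952 ≈ 0.799

Pr[structural fatigue | strain alarm] ≈ 0.799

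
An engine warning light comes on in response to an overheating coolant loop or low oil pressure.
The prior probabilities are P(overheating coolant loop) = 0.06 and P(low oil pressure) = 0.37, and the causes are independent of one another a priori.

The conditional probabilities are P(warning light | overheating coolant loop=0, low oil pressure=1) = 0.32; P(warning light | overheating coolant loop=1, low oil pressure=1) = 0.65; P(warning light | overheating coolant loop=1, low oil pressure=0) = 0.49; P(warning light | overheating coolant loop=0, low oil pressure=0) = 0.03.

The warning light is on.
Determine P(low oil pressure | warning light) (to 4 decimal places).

P(low oil pressure | warning light) ≈ 0.7760

Weight on low oil pressure=true, given the evidence: 0.111296 + 0.014430 = 0.125726
Denominator P(warning light): 0.03·0.94·0.63 + 0.32·0.94·0.37 + 0.49·0.06·0.63 + 0.65·0.06·0.37 = 0.162014
P(low oil pressure | warning light) = 0.125726/0.162014 ≈ 0.7760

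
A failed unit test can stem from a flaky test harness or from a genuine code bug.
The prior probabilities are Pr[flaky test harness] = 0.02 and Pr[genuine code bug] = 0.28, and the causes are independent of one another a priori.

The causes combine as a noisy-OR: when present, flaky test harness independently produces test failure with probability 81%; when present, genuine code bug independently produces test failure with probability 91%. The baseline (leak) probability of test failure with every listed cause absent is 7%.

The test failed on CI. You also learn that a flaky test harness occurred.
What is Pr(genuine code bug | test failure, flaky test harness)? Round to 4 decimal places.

Pr(genuine code bug | test failure, flaky test harness) ≈ 0.3173

Under noisy-OR, P(test failure | causes) = 1 − (1−0.07)·∏(1−qᵢ) over the active causes.
Numerator (weight on configurations with genuine code bug): 0.984097*0.28 = 0.275547
The normalizing constant is 0.8233*0.72 + 0.984097*0.28 = 0.868323
Posterior = 0.275547 / 0.868323 ≈ 0.3173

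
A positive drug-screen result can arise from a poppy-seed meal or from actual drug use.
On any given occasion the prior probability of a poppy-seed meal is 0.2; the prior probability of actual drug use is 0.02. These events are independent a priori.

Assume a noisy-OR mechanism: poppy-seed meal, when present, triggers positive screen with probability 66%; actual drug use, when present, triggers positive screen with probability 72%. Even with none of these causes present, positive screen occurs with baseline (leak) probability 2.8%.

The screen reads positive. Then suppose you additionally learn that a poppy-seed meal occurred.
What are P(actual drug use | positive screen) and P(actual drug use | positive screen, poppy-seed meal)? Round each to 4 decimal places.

Under noisy-OR, P(positive screen | causes) = 1 − (1−0.028)·∏(1−qᵢ) over the active causes.
By total probability over the 4 (poppy-seed meal, actual drug use) configurations:
  P(positive screen) = 0.028×0.8×0.98 + 0.72784×0.8×0.02 + 0.66952×0.2×0.98 + 0.907466×0.2×0.02
        = 0.021952 + 0.011645 + 0.131226 + 0.003630 = 0.168453
Keeping only the actual drug use-present terms gives 0.015275, so
  P(actual drug use | positive screen) = 0.015275 / 0.168453 ≈ 0.0907

With the extra evidence:
P(positive screen | poppy-seed meal) = 0.66952·0.98 + 0.907466·0.02 = 0.656130 + 0.018149 = 0.674279
Of this, 0.018149 comes from 0.907466·0.02 (the actual drug use=true cases).
Hence the posterior is 0.018149/0.674279 ≈ 0.0269.
The drop from 0.0907 to 0.0269 is the explaining-away (discounting) effect.

P(actual drug use | positive screen) ≈ 0.0907; P(actual drug use | positive screen, poppy-seed meal) ≈ 0.0269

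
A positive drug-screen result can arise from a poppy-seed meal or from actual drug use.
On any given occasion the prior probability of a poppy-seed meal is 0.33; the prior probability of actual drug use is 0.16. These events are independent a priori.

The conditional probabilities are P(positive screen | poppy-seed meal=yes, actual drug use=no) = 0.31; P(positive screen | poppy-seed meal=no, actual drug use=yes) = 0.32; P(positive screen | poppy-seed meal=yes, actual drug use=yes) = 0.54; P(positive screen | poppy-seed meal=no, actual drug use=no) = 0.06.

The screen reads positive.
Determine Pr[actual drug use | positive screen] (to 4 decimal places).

Pr[actual drug use | positive screen] ≈ 0.3442

Numerator (weight on configurations with actual drug use): 0.034304 + 0.028512 = 0.062816
Normalizer over all consistent configurations: 0.06×0.67×0.84 + 0.32×0.67×0.16 + 0.31×0.33×0.84 + 0.54×0.33×0.16 = 0.182516
Posterior = 0.062816 / 0.182516 ≈ 0.3442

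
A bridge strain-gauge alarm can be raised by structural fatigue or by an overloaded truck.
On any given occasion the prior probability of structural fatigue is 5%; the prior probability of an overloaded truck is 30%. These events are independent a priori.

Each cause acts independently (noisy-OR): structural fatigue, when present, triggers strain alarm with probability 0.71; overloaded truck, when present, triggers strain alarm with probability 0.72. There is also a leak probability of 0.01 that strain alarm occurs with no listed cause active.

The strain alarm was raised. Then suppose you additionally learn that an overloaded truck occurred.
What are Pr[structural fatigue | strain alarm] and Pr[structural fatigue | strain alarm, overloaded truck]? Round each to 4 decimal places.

Pr[structural fatigue | strain alarm] ≈ 0.1541; Pr[structural fatigue | strain alarm, overloaded truck] ≈ 0.0628

Under noisy-OR, P(strain alarm | causes) = 1 − (1−0.01)·∏(1−qᵢ) over the active causes.
By total probability over the 4 (structural fatigue, overloaded truck) configurations:
  P(strain alarm) = 0.01*0.95*0.7 + 0.7228*0.95*0.3 + 0.7129*0.05*0.7 + 0.919612*0.05*0.3
        = 0.006650 + 0.205998 + 0.024952 + 0.013794 = 0.251394
Keeping only the structural fatigue-present terms gives 0.038746, so
  P(structural fatigue | strain alarm) = 0.038746 / 0.251394 ≈ 0.1541

Now condition on the additional information:
P(strain alarm | overloaded truck) = 0.7228*0.95 + 0.919612*0.05 = 0.686660 + 0.045981 = 0.732641
Restricting to configurations with structural fatigue present: 0.919612*0.05 = 0.045981.
P(structural fatigue | strain alarm, overloaded truck) = 0.045981 / 0.732641 ≈ 0.0628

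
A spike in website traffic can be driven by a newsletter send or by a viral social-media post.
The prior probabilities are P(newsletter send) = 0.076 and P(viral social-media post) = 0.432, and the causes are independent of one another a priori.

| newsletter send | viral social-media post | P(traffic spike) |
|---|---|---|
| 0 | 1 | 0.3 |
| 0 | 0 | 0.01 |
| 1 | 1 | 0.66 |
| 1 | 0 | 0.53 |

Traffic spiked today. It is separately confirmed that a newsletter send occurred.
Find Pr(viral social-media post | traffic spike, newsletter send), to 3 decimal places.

By total probability over both values of viral social-media post:
  P(traffic spike | newsletter send) = 0.53·0.568 + 0.66·0.432
        = 0.301040 + 0.285120 = 0.586160
Keeping only the viral social-media post-present terms gives 0.285120, so
  P(viral social-media post | traffic spike, newsletter send) = 0.285120 / 0.586160 ≈ 0.486

Pr(viral social-media post | traffic spike, newsletter send) ≈ 0.486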